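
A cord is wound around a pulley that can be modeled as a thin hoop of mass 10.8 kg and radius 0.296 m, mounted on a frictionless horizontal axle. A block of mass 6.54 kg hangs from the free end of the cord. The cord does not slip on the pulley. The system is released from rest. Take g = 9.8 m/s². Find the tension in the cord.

T ≈ 39.9 N

I = MR² = (10.8)(0.296)² = 0.9463 kg·m².
Block: mg − T = ma. Pulley: TR = Iα. No-slip: a = αR, so T = (I/R²)a = 10.80·a.
Then mg = (m + 10.80)a, so a = (6.54)(9.8)/(6.54 + 10.80) = 3.696 m/s².
T = 10.80·a = 39.92 N.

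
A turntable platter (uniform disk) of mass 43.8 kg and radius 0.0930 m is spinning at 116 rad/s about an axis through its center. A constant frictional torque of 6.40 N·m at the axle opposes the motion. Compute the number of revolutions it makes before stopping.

≈ 31.7 revolutions

I = ½MR² = (1/2)(43.8)(0.0930)² = 0.1894 kg·m².
The net torque has magnitude 6.40 N·m, opposing ω.
|α| = τ/I = 6.400/0.1894 = 33.79 rad/s² (deceleration).
ω² = ω₀² − 2|α|θ with ω = 0 ⇒ θ = ω₀²/(2|α|) = 199.1 rad = 31.69 rev.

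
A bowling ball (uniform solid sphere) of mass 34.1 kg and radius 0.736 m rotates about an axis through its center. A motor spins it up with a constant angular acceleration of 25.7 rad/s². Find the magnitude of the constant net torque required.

I = (2/5)MR² = (2/5)(34.1)(0.736)² = 7.389 kg·m².
τ = Iα = (7.389)(25.70) = 189.9 N·m.

τ ≈ 190 N·m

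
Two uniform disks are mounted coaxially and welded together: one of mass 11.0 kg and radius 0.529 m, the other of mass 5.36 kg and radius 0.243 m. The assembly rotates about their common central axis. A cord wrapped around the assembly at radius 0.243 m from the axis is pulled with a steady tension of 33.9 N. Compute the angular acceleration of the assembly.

α ≈ 4.85 rad/s²

I = ½M₁R₁² + ½M₂R₂² = ½(11.0)(0.529)² + ½(5.36)(0.243)² = 1.697 kg·m².
τ = F r = (33.9)(0.243) = 8.238 N·m.
α = τ/I = 8.238/1.697 = 4.853 rad/s².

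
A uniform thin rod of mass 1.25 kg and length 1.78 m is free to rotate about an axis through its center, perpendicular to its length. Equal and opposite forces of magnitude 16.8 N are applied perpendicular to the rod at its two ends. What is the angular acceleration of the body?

α ≈ 90.6 rad/s²

I = (1/12)ML² = (1/12)(1.25)(1.78)² = 0.3300 kg·m².
The couple gives τ = F·(L/2) + F·(L/2) = F L = (16.8)(1.78) = 29.90 N·m.
From τ = Iα: α = 29.90/0.3300 = 90.61 rad/s².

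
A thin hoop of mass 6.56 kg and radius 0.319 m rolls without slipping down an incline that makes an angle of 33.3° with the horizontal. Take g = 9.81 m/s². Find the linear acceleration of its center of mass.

a ≈ 2.69 m/s²

Translation along the incline: Mg sinθ − f = Ma.
Rotation about the center: fR = Iα with I = MR². No-slip gives a = αR, so f = (I/R²)a = M a.
Substituting: Mg sinθ = (1 + 1.000)Ma, so a = g sinθ/(1 + 1.000) = (9.81) sin 33.3° / 2.000 = 2.693 m/s².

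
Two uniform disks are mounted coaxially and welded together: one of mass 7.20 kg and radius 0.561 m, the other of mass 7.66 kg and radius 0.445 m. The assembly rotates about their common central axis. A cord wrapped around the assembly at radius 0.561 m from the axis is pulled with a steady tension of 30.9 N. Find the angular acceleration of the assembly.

α ≈ 9.16 rad/s²

I = ½M₁R₁² + ½M₂R₂² = ½(7.20)(0.561)² + ½(7.66)(0.445)² = 1.891 kg·m².
τ = F r = (30.9)(0.561) = 17.33 N·m.
α = τ/I = 17.33/1.891 = 9.165 rad/s².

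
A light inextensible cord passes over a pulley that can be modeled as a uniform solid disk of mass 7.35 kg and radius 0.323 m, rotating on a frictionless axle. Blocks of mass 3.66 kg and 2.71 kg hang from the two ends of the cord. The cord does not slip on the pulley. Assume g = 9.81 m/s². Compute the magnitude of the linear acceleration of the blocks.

a ≈ 0.928 m/s²

I = ½MR² = (1/2)(7.35)(0.323)² = 0.3834 kg·m².
Heavier block: m₁g − T₁ = m₁a. Lighter block: T₂ − m₂g = m₂a.
Pulley: (T₁ − T₂)R = Iα = I(a/R), so T₁ − T₂ = (I/R²)a = (1/2)M_p a = 3.675·a.
Adding the three: (m₁ − m₂)g = (m₁ + m₂ + 3.675)a, so a = (3.66 − 2.71)(9.81)/(3.66 + 2.71 + 3.675) = 0.9278 m/s².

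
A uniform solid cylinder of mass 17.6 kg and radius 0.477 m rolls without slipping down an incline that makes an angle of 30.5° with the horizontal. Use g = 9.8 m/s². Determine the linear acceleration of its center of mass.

a ≈ 3.32 m/s²

Translation along the incline: Mg sinθ − f = Ma.
Rotation about the center: fR = Iα with I = ½MR². No-slip gives a = αR, so f = (I/R²)a = (1/2)M a.
Substituting: Mg sinθ = (1 + 0.5000)Ma, so a = g sinθ/(1 + 0.5000) = (9.8) sin 30.5° / 1.500 = 3.316 m/s².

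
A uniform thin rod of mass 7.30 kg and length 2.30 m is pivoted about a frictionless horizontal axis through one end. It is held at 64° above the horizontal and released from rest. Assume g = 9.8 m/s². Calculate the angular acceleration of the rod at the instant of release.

About the pivot, I = (1/3)ML² = (1/3)(7.30)(2.30)² = 12.87 kg·m².
The weight acts at the center, a distance L/2 = 1.150 m from the pivot; τ = Mg(L/2) cos 64° = 36.07 N·m.
α = τ/I = 36.07/12.87 = 2.802 rad/s².

α ≈ 2.80 rad/s²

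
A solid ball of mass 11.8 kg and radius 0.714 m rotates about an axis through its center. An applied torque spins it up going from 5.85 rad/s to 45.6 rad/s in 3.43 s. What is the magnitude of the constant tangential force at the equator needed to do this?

F ≈ 39.1 N

I = (2/5)MR² = (2/5)(11.8)(0.714)² = 2.406 kg·m².
α = Δω/Δt = (45.6 − 5.85)/3.43 = 11.59 rad/s².
The required torque is τ = Iα = (2.406)(11.59) = 27.89 N·m.
A tangential force at the equator gives τ = FR, so F = τ/R = 27.89/0.714 = 39.06 N.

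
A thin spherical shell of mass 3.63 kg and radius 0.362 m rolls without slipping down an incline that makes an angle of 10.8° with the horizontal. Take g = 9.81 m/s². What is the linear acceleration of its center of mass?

a ≈ 1.10 m/s²

Translation along the incline: Mg sinθ − f = Ma.
Rotation about the center: fR = Iα with I = (2/3)MR². No-slip gives a = αR, so f = (I/R²)a = (2/3)M a.
Substituting: Mg sinθ = (1 + 0.6667)Ma, so a = g sinθ/(1 + 0.6667) = (9.81) sin 10.8° / 1.667 = 1.103 m/s².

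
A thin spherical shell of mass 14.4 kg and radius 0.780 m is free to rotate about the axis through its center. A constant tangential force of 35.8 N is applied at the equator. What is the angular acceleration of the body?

α ≈ 4.78 rad/s²

I = (2/3)MR² = (2/3)(14.4)(0.780)² = 5.841 kg·m².
τ = F R = (35.8)(0.780) = 27.92 N·m.
From τ = Iα: α = 27.92/5.841 = 4.781 rad/s².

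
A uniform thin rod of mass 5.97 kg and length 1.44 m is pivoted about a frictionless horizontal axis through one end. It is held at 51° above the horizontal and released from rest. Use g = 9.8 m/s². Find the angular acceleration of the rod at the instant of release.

α ≈ 6.42 rad/s²

About the pivot, I = (1/3)ML² = (1/3)(5.97)(1.44)² = 4.126 kg·m².
The weight acts at the center, a distance L/2 = 0.7200 m from the pivot; τ = Mg(L/2) cos 51° = 26.51 N·m.
α = τ/I = 26.51/4.126 = 6.424 rad/s².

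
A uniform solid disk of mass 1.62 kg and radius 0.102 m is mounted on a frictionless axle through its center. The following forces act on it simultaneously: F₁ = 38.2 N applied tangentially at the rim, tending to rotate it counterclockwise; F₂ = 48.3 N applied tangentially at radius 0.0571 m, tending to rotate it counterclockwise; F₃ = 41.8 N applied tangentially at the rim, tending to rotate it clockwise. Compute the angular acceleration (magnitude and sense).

α ≈ 284 rad/s², counterclockwise

I = ½MR² = (1/2)(1.62)(0.102)² = 0.008427 kg·m².
Taking counterclockwise as positive: τ₁ = +(38.2)(0.102) = +3.896 N·m; τ₂ = +(48.3)(0.0571) = +2.758 N·m; τ₃ = −(41.8)(0.102) = −4.264 N·m.
Net torque τ = 2.391 N·m.
α = τ/I = 2.391/0.008427 = 283.7 rad/s².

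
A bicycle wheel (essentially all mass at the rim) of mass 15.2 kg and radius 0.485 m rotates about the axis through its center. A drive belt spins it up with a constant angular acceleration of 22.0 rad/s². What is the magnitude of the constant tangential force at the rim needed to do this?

F ≈ 162 N

I = MR² = (15.2)(0.485)² = 3.575 kg·m².
The required torque is τ = Iα = (3.575)(22.00) = 78.66 N·m.
A tangential force at the rim gives τ = FR, so F = τ/R = 78.66/0.485 = 162.2 N.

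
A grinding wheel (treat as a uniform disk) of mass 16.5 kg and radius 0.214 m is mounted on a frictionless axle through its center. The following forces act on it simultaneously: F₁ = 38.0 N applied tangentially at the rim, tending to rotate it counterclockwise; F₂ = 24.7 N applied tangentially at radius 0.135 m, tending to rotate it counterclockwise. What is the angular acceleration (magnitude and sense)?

I = ½MR² = (1/2)(16.5)(0.214)² = 0.3778 kg·m².
Taking counterclockwise as positive: τ₁ = +(38.0)(0.214) = +8.132 N·m; τ₂ = +(24.7)(0.135) = +3.335 N·m.
Net torque τ = 11.47 N·m.
α = τ/I = 11.47/0.3778 = 30.35 rad/s².

α ≈ 30.3 rad/s², counterclockwise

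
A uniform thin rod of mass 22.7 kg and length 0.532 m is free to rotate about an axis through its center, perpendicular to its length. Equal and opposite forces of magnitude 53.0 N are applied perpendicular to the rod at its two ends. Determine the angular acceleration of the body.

α ≈ 52.7 rad/s²

I = (1/12)ML² = (1/12)(22.7)(0.532)² = 0.5354 kg·m².
The couple gives τ = F·(L/2) + F·(L/2) = F L = (53.0)(0.532) = 28.20 N·m.
From τ = Iα: α = 28.20/0.5354 = 52.66 rad/s².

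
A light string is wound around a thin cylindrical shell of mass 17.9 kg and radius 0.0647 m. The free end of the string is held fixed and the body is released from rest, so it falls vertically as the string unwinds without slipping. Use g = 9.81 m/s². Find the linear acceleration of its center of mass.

a ≈ 4.91 m/s²

Translation: Mg − T = Ma. Rotation about the center: TR = Iα with I = MR².
With a = αR: T = (I/R²)a = M a, so Mg = (1 + 1.000)Ma.
a = g/(1 + 1.000) = 9.81/2.000 = 4.905 m/s².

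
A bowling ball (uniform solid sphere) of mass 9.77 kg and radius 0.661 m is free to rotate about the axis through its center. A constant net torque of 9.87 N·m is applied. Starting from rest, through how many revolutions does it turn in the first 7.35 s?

I = (2/5)MR² = (2/5)(9.77)(0.661)² = 1.707 kg·m².
α = τ/I = 9.87/1.707 = 5.780 rad/s².
θ = ½αt² = ½(5.780)(7.35)² = 156.1 rad.
Revolutions = θ/(2π) = 24.85.

≈ 24.8 revolutions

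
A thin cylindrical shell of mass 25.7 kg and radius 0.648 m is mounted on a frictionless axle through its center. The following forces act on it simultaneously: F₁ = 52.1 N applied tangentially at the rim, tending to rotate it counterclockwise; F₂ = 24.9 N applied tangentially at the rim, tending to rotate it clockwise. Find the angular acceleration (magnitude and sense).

I = MR² = (25.7)(0.648)² = 10.79 kg·m².
Taking counterclockwise as positive: τ₁ = +(52.1)(0.648) = +33.76 N·m; τ₂ = −(24.9)(0.648) = −16.14 N·m.
Net torque τ = 17.63 N·m.
α = τ/I = 17.63/10.79 = 1.633 rad/s².

α ≈ 1.63 rad/s², counterclockwise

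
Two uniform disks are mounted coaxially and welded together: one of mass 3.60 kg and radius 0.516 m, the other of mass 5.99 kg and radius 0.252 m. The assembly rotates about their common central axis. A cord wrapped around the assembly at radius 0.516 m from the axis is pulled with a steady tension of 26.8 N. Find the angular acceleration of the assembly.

I = ½M₁R₁² + ½M₂R₂² = ½(3.60)(0.516)² + ½(5.99)(0.252)² = 0.6695 kg·m².
τ = F r = (26.8)(0.516) = 13.83 N·m.
α = τ/I = 13.83/0.6695 = 20.66 rad/s².

α ≈ 20.7 rad/s²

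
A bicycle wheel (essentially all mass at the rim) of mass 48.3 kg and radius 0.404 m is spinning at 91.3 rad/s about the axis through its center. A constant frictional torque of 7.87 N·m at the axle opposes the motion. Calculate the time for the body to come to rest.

I = MR² = (48.3)(0.404)² = 7.883 kg·m².
The net torque has magnitude 7.87 N·m, opposing ω.
|α| = τ/I = 7.870/7.883 = 0.9983 rad/s² (deceleration).
0 = ω₀ − |α|t ⇒ t = ω₀/|α| = 91.3/0.9983 = 91.45 s.

t ≈ 91.5 s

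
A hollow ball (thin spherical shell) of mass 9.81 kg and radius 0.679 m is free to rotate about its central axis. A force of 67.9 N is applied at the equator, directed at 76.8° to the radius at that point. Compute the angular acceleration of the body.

I = (2/3)MR² = (2/3)(9.81)(0.679)² = 3.015 kg·m².
Only the tangential component produces torque: τ = F R sinθ = (67.9)(0.679) sin 76.8° = 44.89 N·m.
Newton's second law for rotation, τ = Iα, gives α = τ/I = 44.89/3.015 = 14.89 rad/s².

α ≈ 14.9 rad/s²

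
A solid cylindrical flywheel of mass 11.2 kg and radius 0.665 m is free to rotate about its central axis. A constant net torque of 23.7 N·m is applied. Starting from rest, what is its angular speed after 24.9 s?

I = ½MR² = (1/2)(11.2)(0.665)² = 2.476 kg·m².
α = τ/I = 23.7/2.476 = 9.570 rad/s².
ω = ω₀ + αt = 0 + (9.570)(24.9) = 238.3 rad/s.

ω ≈ 238 rad/s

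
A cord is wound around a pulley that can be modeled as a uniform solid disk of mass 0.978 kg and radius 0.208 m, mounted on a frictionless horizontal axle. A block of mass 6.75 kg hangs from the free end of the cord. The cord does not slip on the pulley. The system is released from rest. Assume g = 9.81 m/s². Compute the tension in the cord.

T ≈ 4.47 N

I = ½MR² = (1/2)(0.978)(0.208)² = 0.02116 kg·m².
Block: mg − T = ma. Pulley: TR = Iα. No-slip: a = αR, so T = (I/R²)a = 0.4890·a.
Then mg = (m + 0.4890)a, so a = (6.75)(9.81)/(6.75 + 0.4890) = 9.147 m/s².
T = 0.4890·a = 4.473 N.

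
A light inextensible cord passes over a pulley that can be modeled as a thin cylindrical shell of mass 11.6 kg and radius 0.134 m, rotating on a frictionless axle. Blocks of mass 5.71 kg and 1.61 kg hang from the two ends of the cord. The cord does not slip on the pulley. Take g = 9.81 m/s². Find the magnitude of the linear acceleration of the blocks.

I = MR² = (11.6)(0.134)² = 0.2083 kg·m².
Heavier block: m₁g − T₁ = m₁a. Lighter block: T₂ − m₂g = m₂a.
Pulley: (T₁ − T₂)R = Iα = I(a/R), so T₁ − T₂ = (I/R²)a = 1·M_p a = 11.60·a.
Adding the three: (m₁ − m₂)g = (m₁ + m₂ + 11.60)a, so a = (5.71 − 1.61)(9.81)/(5.71 + 1.61 + 11.60) = 2.126 m/s².

a ≈ 2.13 m/s²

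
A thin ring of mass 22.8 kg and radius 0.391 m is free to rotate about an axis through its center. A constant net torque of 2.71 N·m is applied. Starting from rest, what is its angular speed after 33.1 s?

ω ≈ 25.7 rad/s

I = MR² = (22.8)(0.391)² = 3.486 kg·m².
α = τ/I = 2.71/3.486 = 0.7775 rad/s².
ω = ω₀ + αt = 0 + (0.7775)(33.1) = 25.73 rad/s.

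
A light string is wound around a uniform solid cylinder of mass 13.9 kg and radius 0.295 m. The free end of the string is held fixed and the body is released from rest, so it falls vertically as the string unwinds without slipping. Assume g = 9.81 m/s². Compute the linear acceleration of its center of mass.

a ≈ 6.54 m/s²

Translation: Mg − T = Ma. Rotation about the center: TR = Iα with I = ½MR².
With a = αR: T = (I/R²)a = (1/2)M a, so Mg = (1 + 0.5000)Ma.
a = g/(1 + 0.5000) = 9.81/1.500 = 6.540 m/s².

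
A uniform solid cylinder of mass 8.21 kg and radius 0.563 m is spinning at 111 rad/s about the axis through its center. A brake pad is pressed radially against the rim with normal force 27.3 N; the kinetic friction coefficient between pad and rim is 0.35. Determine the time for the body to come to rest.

I = ½MR² = (1/2)(8.21)(0.563)² = 1.301 kg·m².
Friction force f = μN = (0.35)(27.3) = 9.555 N at the rim; torque magnitude τ = fR = 5.379 N·m, opposing ω.
|α| = τ/I = 5.379/1.301 = 4.134 rad/s² (deceleration).
0 = ω₀ − |α|t ⇒ t = ω₀/|α| = 111/4.134 = 26.85 s.

t ≈ 26.8 s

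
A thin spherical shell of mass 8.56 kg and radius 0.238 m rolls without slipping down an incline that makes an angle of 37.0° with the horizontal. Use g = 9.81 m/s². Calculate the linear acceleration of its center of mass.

Translation along the incline: Mg sinθ − f = Ma.
Rotation about the center: fR = Iα with I = (2/3)MR². No-slip gives a = αR, so f = (I/R²)a = (2/3)M a.
Substituting: Mg sinθ = (1 + 0.6667)Ma, so a = g sinθ/(1 + 0.6667) = (9.81) sin 37.0° / 1.667 = 3.542 m/s².

a ≈ 3.54 m/s²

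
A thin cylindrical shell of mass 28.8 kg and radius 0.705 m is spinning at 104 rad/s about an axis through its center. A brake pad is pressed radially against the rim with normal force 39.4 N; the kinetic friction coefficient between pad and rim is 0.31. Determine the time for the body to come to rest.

I = MR² = (28.8)(0.705)² = 14.31 kg·m².
Friction force f = μN = (0.31)(39.4) = 12.21 N at the rim; torque magnitude τ = fR = 8.611 N·m, opposing ω.
|α| = τ/I = 8.611/14.31 = 0.6016 rad/s² (deceleration).
0 = ω₀ − |α|t ⇒ t = ω₀/|α| = 104/0.6016 = 172.9 s.

t ≈ 173 s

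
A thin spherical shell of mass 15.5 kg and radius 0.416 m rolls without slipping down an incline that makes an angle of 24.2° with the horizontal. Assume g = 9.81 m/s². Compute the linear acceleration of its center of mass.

Translation along the incline: Mg sinθ − f = Ma.
Rotation about the center: fR = Iα with I = (2/3)MR². No-slip gives a = αR, so f = (I/R²)a = (2/3)M a.
Substituting: Mg sinθ = (1 + 0.6667)Ma, so a = g sinθ/(1 + 0.6667) = (9.81) sin 24.2° / 1.667 = 2.413 m/s².

a ≈ 2.41 m/s²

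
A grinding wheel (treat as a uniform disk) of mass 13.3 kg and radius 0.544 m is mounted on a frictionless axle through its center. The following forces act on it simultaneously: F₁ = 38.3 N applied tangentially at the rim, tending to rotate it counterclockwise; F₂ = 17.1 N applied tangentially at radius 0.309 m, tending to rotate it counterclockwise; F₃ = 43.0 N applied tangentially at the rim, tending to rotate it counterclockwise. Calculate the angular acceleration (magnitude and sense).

I = ½MR² = (1/2)(13.3)(0.544)² = 1.968 kg·m².
Taking counterclockwise as positive: τ₁ = +(38.3)(0.544) = +20.84 N·m; τ₂ = +(17.1)(0.309) = +5.284 N·m; τ₃ = +(43.0)(0.544) = +23.39 N·m.
Net torque τ = 49.51 N·m.
α = τ/I = 49.51/1.968 = 25.16 rad/s².

α ≈ 25.2 rad/s², counterclockwise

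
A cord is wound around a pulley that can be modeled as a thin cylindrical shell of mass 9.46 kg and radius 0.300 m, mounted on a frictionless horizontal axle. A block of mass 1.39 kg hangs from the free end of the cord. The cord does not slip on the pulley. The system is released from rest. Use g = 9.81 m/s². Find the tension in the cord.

I = MR² = (9.46)(0.300)² = 0.8514 kg·m².
Block: mg − T = ma. Pulley: TR = Iα. No-slip: a = αR, so T = (I/R²)a = 9.460·a.
Then mg = (m + 9.460)a, so a = (1.39)(9.81)/(1.39 + 9.460) = 1.257 m/s².
T = 9.460·a = 11.89 N.

T ≈ 11.9 N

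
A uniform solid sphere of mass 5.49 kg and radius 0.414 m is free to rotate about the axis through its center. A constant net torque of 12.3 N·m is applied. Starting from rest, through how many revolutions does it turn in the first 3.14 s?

≈ 25.6 revolutions

I = (2/5)MR² = (2/5)(5.49)(0.414)² = 0.3764 kg·m².
α = τ/I = 12.3/0.3764 = 32.68 rad/s².
θ = ½αt² = ½(32.68)(3.14)² = 161.1 rad.
Revolutions = θ/(2π) = 25.64.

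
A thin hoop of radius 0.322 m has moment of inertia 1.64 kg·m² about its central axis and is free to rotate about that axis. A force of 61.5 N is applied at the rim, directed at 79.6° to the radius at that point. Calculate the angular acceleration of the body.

α ≈ 11.9 rad/s²

Only the tangential component produces torque: τ = F R sinθ = (61.5)(0.322) sin 79.6° = 19.48 N·m.
Newton's second law for rotation, τ = Iα, gives α = τ/I = 19.48/1.640 = 11.88 rad/s².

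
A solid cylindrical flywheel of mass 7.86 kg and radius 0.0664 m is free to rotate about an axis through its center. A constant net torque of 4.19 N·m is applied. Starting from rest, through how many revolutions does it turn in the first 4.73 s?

≈ 431 revolutions

I = ½MR² = (1/2)(7.86)(0.0664)² = 0.01733 kg·m².
α = τ/I = 4.19/0.01733 = 241.8 rad/s².
θ = ½αt² = ½(241.8)(4.73)² = 2705 rad.
Revolutions = θ/(2π) = 430.5.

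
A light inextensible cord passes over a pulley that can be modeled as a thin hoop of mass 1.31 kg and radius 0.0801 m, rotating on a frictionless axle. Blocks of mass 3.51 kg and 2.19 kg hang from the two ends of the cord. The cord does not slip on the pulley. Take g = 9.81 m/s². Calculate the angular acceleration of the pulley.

α ≈ 23.1 rad/s²

I = MR² = (1.31)(0.0801)² = 0.008405 kg·m².
Heavier block: m₁g − T₁ = m₁a. Lighter block: T₂ − m₂g = m₂a.
Pulley: (T₁ − T₂)R = Iα = I(a/R), so T₁ − T₂ = (I/R²)a = 1·M_p a = 1.310·a.
Adding the three: (m₁ − m₂)g = (m₁ + m₂ + 1.310)a, so a = (3.51 − 2.19)(9.81)/(3.51 + 2.19 + 1.310) = 1.847 m/s².
α = a/R = 1.847/0.0801 = 23.06 rad/s².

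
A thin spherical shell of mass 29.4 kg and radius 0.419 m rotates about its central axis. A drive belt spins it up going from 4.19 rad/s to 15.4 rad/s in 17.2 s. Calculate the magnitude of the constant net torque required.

I = (2/3)MR² = (2/3)(29.4)(0.419)² = 3.441 kg·m².
α = Δω/Δt = (15.4 − 4.19)/17.2 = 0.6517 rad/s².
τ = Iα = (3.441)(0.6517) = 2.243 N·m.

τ ≈ 2.24 N·m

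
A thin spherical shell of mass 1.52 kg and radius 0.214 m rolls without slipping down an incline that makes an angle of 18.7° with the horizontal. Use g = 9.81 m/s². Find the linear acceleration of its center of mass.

a ≈ 1.89 m/s²

Translation along the incline: Mg sinθ − f = Ma.
Rotation about the center: fR = Iα with I = (2/3)MR². No-slip gives a = αR, so f = (I/R²)a = (2/3)M a.
Substituting: Mg sinθ = (1 + 0.6667)Ma, so a = g sinθ/(1 + 0.6667) = (9.81) sin 18.7° / 1.667 = 1.887 m/s².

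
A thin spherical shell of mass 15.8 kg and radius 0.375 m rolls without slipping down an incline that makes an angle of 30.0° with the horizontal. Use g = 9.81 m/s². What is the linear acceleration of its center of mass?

Translation along the incline: Mg sinθ − f = Ma.
Rotation about the center: fR = Iα with I = (2/3)MR². No-slip gives a = αR, so f = (I/R²)a = (2/3)M a.
Substituting: Mg sinθ = (1 + 0.6667)Ma, so a = g sinθ/(1 + 0.6667) = (9.81) sin 30.0° / 1.667 = 2.943 m/s².

a ≈ 2.94 m/s²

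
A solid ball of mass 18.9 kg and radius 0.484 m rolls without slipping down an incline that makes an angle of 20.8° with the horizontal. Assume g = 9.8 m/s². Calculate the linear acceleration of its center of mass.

Translation along the incline: Mg sinθ − f = Ma.
Rotation about the center: fR = Iα with I = (2/5)MR². No-slip gives a = αR, so f = (I/R²)a = (2/5)M a.
Substituting: Mg sinθ = (1 + 0.4000)Ma, so a = g sinθ/(1 + 0.4000) = (9.8) sin 20.8° / 1.400 = 2.486 m/s².

a ≈ 2.49 m/s²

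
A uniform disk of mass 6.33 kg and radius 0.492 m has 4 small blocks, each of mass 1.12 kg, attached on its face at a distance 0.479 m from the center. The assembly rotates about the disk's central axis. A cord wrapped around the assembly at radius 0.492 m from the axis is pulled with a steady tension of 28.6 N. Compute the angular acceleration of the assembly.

I_disk = ½MR² = ½(6.33)(0.492)² = 0.7661 kg·m².
I_blocks = 4·m·r² = 4(1.12)(0.479)² = 1.028 kg·m².
Total I = 1.794 kg·m².
τ = F r = (28.6)(0.492) = 14.07 N·m.
α = τ/I = 14.07/1.794 = 7.843 rad/s².

α ≈ 7.84 rad/s²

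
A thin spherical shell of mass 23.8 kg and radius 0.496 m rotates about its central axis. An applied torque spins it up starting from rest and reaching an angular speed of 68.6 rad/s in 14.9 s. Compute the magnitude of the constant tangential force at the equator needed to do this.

I = (2/3)MR² = (2/3)(23.8)(0.496)² = 3.903 kg·m².
α = Δω/Δt = (68.6 − 0)/14.9 = 4.604 rad/s².
The required torque is τ = Iα = (3.903)(4.604) = 17.97 N·m.
A tangential force at the equator gives τ = FR, so F = τ/R = 17.97/0.496 = 36.23 N.

F ≈ 36.2 N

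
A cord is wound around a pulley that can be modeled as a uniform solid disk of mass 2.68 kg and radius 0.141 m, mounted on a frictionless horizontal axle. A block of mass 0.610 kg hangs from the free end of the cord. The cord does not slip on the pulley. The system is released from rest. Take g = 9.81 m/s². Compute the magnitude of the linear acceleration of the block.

a ≈ 3.07 m/s²

I = ½MR² = (1/2)(2.68)(0.141)² = 0.02664 kg·m².
Block: mg − T = ma. Pulley: TR = Iα. No-slip: a = αR, so T = (I/R²)a = 1.340·a.
Then mg = (m + 1.340)a, so a = (0.610)(9.81)/(0.610 + 1.340) = 3.069 m/s².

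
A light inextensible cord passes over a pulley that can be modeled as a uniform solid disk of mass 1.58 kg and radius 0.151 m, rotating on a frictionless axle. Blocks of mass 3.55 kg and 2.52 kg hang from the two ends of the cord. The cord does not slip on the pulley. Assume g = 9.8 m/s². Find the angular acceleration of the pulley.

α ≈ 9.74 rad/s²

I = ½MR² = (1/2)(1.58)(0.151)² = 0.01801 kg·m².
Heavier block: m₁g − T₁ = m₁a. Lighter block: T₂ − m₂g = m₂a.
Pulley: (T₁ − T₂)R = Iα = I(a/R), so T₁ − T₂ = (I/R²)a = (1/2)M_p a = 0.7900·a.
Adding the three: (m₁ − m₂)g = (m₁ + m₂ + 0.7900)a, so a = (3.55 − 2.52)(9.8)/(3.55 + 2.52 + 0.7900) = 1.471 m/s².
α = a/R = 1.471/0.151 = 9.745 rad/s².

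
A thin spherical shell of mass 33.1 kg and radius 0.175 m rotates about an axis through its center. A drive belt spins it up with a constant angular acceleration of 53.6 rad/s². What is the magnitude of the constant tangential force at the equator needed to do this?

F ≈ 207 N

I = (2/3)MR² = (2/3)(33.1)(0.175)² = 0.6758 kg·m².
The required torque is τ = Iα = (0.6758)(53.60) = 36.22 N·m.
A tangential force at the equator gives τ = FR, so F = τ/R = 36.22/0.175 = 207.0 N.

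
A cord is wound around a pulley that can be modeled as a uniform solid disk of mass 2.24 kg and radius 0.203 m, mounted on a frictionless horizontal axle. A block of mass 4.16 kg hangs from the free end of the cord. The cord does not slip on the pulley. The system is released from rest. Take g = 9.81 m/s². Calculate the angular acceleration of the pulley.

I = ½MR² = (1/2)(2.24)(0.203)² = 0.04615 kg·m².
Block: mg − T = ma. Pulley: TR = Iα. No-slip: a = αR, so T = (I/R²)a = 1.120·a.
Then mg = (m + 1.120)a, so a = (4.16)(9.81)/(4.16 + 1.120) = 7.729 m/s².
α = a/R = 7.729/0.203 = 38.07 rad/s².

α ≈ 38.1 rad/s²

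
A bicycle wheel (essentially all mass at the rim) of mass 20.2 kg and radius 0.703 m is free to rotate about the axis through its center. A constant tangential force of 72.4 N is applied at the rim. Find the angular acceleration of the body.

α ≈ 5.10 rad/s²

I = MR² = (20.2)(0.703)² = 9.983 kg·m².
τ = F R = (72.4)(0.703) = 50.90 N·m.
Newton's second law for rotation, τ = Iα, gives α = τ/I = 50.90/9.983 = 5.098 rad/s².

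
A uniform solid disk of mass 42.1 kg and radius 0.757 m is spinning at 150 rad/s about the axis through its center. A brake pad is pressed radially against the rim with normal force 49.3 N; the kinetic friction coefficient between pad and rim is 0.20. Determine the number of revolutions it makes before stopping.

≈ 2890 revolutions

I = ½MR² = (1/2)(42.1)(0.757)² = 12.06 kg·m².
Friction force f = μN = (0.20)(49.3) = 9.860 N at the rim; torque magnitude τ = fR = 7.464 N·m, opposing ω.
|α| = τ/I = 7.464/12.06 = 0.6188 rad/s² (deceleration).
ω² = ω₀² − 2|α|θ with ω = 0 ⇒ θ = ω₀²/(2|α|) = 18180 rad = 2894 rev.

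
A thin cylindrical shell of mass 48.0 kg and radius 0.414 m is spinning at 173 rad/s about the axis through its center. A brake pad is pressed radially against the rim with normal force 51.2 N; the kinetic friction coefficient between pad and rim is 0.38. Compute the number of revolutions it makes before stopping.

≈ 2430 revolutions

I = MR² = (48.0)(0.414)² = 8.227 kg·m².
Friction force f = μN = (0.38)(51.2) = 19.46 N at the rim; torque magnitude τ = fR = 8.055 N·m, opposing ω.
|α| = τ/I = 8.055/8.227 = 0.9791 rad/s² (deceleration).
ω² = ω₀² − 2|α|θ with ω = 0 ⇒ θ = ω₀²/(2|α|) = 15280 rad = 2433 rev.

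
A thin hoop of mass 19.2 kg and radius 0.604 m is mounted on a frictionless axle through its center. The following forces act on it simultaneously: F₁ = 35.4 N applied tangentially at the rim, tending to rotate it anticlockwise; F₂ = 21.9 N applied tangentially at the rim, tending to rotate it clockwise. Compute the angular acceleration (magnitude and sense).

α ≈ 1.16 rad/s², anticlockwise

I = MR² = (19.2)(0.604)² = 7.004 kg·m².
Taking anticlockwise as positive: τ₁ = +(35.4)(0.604) = +21.38 N·m; τ₂ = −(21.9)(0.604) = −13.23 N·m.
Net torque τ = 8.154 N·m.
α = τ/I = 8.154/7.004 = 1.164 rad/s².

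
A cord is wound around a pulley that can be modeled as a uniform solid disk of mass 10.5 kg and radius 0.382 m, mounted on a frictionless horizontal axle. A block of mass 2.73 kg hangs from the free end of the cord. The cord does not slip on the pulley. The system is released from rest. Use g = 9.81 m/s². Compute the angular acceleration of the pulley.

α ≈ 8.79 rad/s²

I = ½MR² = (1/2)(10.5)(0.382)² = 0.7661 kg·m².
Block: mg − T = ma. Pulley: TR = Iα. No-slip: a = αR, so T = (I/R²)a = 5.250·a.
Then mg = (m + 5.250)a, so a = (2.73)(9.81)/(2.73 + 5.250) = 3.356 m/s².
α = a/R = 3.356/0.382 = 8.785 rad/s².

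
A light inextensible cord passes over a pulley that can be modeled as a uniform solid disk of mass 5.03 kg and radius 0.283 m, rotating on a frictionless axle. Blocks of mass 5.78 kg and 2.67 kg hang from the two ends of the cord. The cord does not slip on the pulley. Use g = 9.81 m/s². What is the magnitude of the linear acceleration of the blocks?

a ≈ 2.78 m/s²

I = ½MR² = (1/2)(5.03)(0.283)² = 0.2014 kg·m².
Heavier block: m₁g − T₁ = m₁a. Lighter block: T₂ − m₂g = m₂a.
Pulley: (T₁ − T₂)R = Iα = I(a/R), so T₁ − T₂ = (I/R²)a = (1/2)M_p a = 2.515·a.
Adding the three: (m₁ − m₂)g = (m₁ + m₂ + 2.515)a, so a = (5.78 − 2.67)(9.81)/(5.78 + 2.67 + 2.515) = 2.782 m/s².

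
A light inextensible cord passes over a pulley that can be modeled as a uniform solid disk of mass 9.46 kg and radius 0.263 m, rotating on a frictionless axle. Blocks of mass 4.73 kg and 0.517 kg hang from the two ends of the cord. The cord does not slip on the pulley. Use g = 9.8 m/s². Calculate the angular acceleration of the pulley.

α ≈ 15.7 rad/s²

I = ½MR² = (1/2)(9.46)(0.263)² = 0.3272 kg·m².
Heavier block: m₁g − T₁ = m₁a. Lighter block: T₂ − m₂g = m₂a.
Pulley: (T₁ − T₂)R = Iα = I(a/R), so T₁ − T₂ = (I/R²)a = (1/2)M_p a = 4.730·a.
Adding the three: (m₁ − m₂)g = (m₁ + m₂ + 4.730)a, so a = (4.73 − 0.517)(9.8)/(4.73 + 0.517 + 4.730) = 4.138 m/s².
α = a/R = 4.138/0.263 = 15.73 rad/s².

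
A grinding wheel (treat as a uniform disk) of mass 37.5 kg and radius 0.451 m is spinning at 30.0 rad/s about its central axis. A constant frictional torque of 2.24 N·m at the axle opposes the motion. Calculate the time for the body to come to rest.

I = ½MR² = (1/2)(37.5)(0.451)² = 3.814 kg·m².
The net torque has magnitude 2.24 N·m, opposing ω.
|α| = τ/I = 2.240/3.814 = 0.5873 rad/s² (deceleration).
0 = ω₀ − |α|t ⇒ t = ω₀/|α| = 30.0/0.5873 = 51.08 s.

t ≈ 51.1 s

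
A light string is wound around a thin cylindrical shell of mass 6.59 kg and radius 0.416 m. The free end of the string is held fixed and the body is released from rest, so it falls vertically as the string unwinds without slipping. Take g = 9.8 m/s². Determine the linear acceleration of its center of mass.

Translation: Mg − T = Ma. Rotation about the center: TR = Iα with I = MR².
With a = αR: T = (I/R²)a = M a, so Mg = (1 + 1.000)Ma.
a = g/(1 + 1.000) = 9.8/2.000 = 4.900 m/s².

a ≈ 4.90 m/s²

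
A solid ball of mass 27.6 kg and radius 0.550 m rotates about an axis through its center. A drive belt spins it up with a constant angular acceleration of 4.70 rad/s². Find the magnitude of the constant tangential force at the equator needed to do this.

I = (2/5)MR² = (2/5)(27.6)(0.550)² = 3.340 kg·m².
The required torque is τ = Iα = (3.340)(4.700) = 15.70 N·m.
A tangential force at the equator gives τ = FR, so F = τ/R = 15.70/0.550 = 28.54 N.

F ≈ 28.5 N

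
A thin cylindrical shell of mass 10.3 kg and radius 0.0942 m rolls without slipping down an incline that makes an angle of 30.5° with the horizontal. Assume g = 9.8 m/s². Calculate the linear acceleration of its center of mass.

a ≈ 2.49 m/s²

Translation along the incline: Mg sinθ − f = Ma.
Rotation about the center: fR = Iα with I = MR². No-slip gives a = αR, so f = (I/R²)a = M a.
Substituting: Mg sinθ = (1 + 1.000)Ma, so a = g sinθ/(1 + 1.000) = (9.8) sin 30.5° / 2.000 = 2.487 m/s².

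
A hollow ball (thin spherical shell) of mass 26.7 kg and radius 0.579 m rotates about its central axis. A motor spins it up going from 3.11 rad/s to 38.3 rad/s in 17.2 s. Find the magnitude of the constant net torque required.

I = (2/3)MR² = (2/3)(26.7)(0.579)² = 5.967 kg·m².
α = Δω/Δt = (38.3 − 3.11)/17.2 = 2.046 rad/s².
τ = Iα = (5.967)(2.046) = 12.21 N·m.

τ ≈ 12.2 N·m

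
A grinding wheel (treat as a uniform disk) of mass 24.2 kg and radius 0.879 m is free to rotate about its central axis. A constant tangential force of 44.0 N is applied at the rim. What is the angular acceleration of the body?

α ≈ 4.14 rad/s²

I = ½MR² = (1/2)(24.2)(0.879)² = 9.349 kg·m².
τ = F R = (44.0)(0.879) = 38.68 N·m.
Newton's second law for rotation, τ = Iα, gives α = τ/I = 38.68/9.349 = 4.137 rad/s².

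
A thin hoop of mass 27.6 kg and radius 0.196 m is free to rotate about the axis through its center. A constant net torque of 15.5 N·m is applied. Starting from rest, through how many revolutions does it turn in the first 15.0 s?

≈ 262 revolutions

I = MR² = (27.6)(0.196)² = 1.060 kg·m².
α = τ/I = 15.5/1.060 = 14.62 rad/s².
θ = ½αt² = ½(14.62)(15.0)² = 1645 rad.
Revolutions = θ/(2π) = 261.7.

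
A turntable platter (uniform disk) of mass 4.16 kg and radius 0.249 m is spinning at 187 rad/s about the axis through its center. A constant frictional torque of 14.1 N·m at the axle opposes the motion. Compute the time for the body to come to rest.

t ≈ 1.71 s

I = ½MR² = (1/2)(4.16)(0.249)² = 0.1290 kg·m².
The net torque has magnitude 14.1 N·m, opposing ω.
|α| = τ/I = 14.10/0.1290 = 109.3 rad/s² (deceleration).
0 = ω₀ − |α|t ⇒ t = ω₀/|α| = 187/109.3 = 1.710 s.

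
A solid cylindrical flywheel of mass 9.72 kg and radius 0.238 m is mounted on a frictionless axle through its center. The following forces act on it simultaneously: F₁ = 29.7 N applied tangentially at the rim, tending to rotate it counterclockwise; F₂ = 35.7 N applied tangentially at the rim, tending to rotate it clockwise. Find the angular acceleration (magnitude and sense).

α ≈ 5.19 rad/s², clockwise

I = ½MR² = (1/2)(9.72)(0.238)² = 0.2753 kg·m².
Taking counterclockwise as positive: τ₁ = +(29.7)(0.238) = +7.069 N·m; τ₂ = −(35.7)(0.238) = −8.497 N·m.
Net torque τ = -1.428 N·m.
α = τ/I = -1.428/0.2753 = -5.187 rad/s².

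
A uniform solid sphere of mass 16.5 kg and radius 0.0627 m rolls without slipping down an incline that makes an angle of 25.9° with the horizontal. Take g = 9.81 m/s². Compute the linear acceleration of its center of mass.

Translation along the incline: Mg sinθ − f = Ma.
Rotation about the center: fR = Iα with I = (2/5)MR². No-slip gives a = αR, so f = (I/R²)a = (2/5)M a.
Substituting: Mg sinθ = (1 + 0.4000)Ma, so a = g sinθ/(1 + 0.4000) = (9.81) sin 25.9° / 1.400 = 3.061 m/s².

a ≈ 3.06 m/s²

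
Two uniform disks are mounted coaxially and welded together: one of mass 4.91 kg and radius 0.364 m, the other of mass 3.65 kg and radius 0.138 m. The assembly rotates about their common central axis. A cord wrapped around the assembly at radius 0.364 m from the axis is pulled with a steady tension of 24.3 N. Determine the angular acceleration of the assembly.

α ≈ 24.6 rad/s²

I = ½M₁R₁² + ½M₂R₂² = ½(4.91)(0.364)² + ½(3.65)(0.138)² = 0.3600 kg·m².
τ = F r = (24.3)(0.364) = 8.845 N·m.
α = τ/I = 8.845/0.3600 = 24.57 rad/s².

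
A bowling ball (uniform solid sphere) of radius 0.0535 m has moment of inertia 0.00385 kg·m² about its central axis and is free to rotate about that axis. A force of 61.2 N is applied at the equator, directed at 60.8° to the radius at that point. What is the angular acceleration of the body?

α ≈ 742 rad/s²

Only the tangential component produces torque: τ = F R sinθ = (61.2)(0.0535) sin 60.8° = 2.858 N·m.
Newton's second law for rotation, τ = Iα, gives α = τ/I = 2.858/0.003850 = 742.4 rad/s².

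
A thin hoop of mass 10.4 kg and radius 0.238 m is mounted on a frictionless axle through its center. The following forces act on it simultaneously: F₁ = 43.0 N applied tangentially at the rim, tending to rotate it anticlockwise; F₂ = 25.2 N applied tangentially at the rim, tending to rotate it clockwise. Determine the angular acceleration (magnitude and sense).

I = MR² = (10.4)(0.238)² = 0.5891 kg·m².
Taking anticlockwise as positive: τ₁ = +(43.0)(0.238) = +10.23 N·m; τ₂ = −(25.2)(0.238) = −5.998 N·m.
Net torque τ = 4.236 N·m.
α = τ/I = 4.236/0.5891 = 7.191 rad/s².

α ≈ 7.19 rad/s², anticlockwise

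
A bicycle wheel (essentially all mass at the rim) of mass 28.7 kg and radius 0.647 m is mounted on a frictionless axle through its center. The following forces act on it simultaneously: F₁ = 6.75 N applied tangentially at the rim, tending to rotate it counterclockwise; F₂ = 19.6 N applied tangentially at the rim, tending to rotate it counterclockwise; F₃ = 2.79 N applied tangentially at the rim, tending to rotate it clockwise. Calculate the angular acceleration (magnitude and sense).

I = MR² = (28.7)(0.647)² = 12.01 kg·m².
Taking counterclockwise as positive: τ₁ = +(6.75)(0.647) = +4.367 N·m; τ₂ = +(19.6)(0.647) = +12.68 N·m; τ₃ = −(2.79)(0.647) = −1.805 N·m.
Net torque τ = 15.24 N·m.
α = τ/I = 15.24/12.01 = 1.269 rad/s².

α ≈ 1.27 rad/s², counterclockwise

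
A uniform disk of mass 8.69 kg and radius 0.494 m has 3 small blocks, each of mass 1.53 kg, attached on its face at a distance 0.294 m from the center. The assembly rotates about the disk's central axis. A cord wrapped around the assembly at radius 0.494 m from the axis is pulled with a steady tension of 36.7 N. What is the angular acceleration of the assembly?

I_disk = ½MR² = ½(8.69)(0.494)² = 1.060 kg·m².
I_blocks = 3·m·r² = 3(1.53)(0.294)² = 0.3967 kg·m².
Total I = 1.457 kg·m².
τ = F r = (36.7)(0.494) = 18.13 N·m.
α = τ/I = 18.13/1.457 = 12.44 rad/s².

α ≈ 12.4 rad/s²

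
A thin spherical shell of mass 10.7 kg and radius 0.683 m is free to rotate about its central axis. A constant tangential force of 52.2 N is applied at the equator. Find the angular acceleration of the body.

I = (2/3)MR² = (2/3)(10.7)(0.683)² = 3.328 kg·m².
τ = F R = (52.2)(0.683) = 35.65 N·m.
From τ = Iα: α = 35.65/3.328 = 10.71 rad/s².

α ≈ 10.7 rad/s²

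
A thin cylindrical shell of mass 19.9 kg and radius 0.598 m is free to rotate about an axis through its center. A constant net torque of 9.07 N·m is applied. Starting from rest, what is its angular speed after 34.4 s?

ω ≈ 43.8 rad/s

I = MR² = (19.9)(0.598)² = 7.116 kg·m².
α = τ/I = 9.07/7.116 = 1.275 rad/s².
ω = ω₀ + αt = 0 + (1.275)(34.4) = 43.84 rad/s.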